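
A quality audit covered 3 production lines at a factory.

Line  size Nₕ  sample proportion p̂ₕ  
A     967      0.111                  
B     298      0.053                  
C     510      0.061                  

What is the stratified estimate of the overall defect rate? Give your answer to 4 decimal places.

0.0869

Wₕ = Nₕ/N with N = 1775: 0.5448, 0.1679, 0.2873.
p̂_st = 0.5448·0.111 + 0.1679·0.053 + 0.2873·0.061 ≈ 0.086896... → 0.0869.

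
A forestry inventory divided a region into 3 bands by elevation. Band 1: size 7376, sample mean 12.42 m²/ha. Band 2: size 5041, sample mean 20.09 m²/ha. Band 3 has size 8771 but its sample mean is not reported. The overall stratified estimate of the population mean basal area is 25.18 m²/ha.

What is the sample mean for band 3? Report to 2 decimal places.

38.84

N = 7376 + 5041 + 8771 = 21188.
Overall total = μ·N = 25.18·21188 = 533513.84.
Subtract the known strata: 7376·12.42 + 5041·20.09 = 192883.61.
Remaining total for band 3: 533513.84 − 192883.61 = 340630.23.
Divide by its size: 340630.23 / 8771 = 38.8360... → 38.84.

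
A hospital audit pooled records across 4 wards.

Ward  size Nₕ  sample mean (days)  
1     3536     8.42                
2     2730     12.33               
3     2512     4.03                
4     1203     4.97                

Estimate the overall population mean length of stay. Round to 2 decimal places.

7.97

x̄_st = (Σ Nₕx̄ₕ) / (Σ Nₕ) = (3536·8.42 + 2730·12.33 + 2512·4.03 + 1203·4.97) / 9981
= 79536.29 / 9981 = 7.9688... → 7.97.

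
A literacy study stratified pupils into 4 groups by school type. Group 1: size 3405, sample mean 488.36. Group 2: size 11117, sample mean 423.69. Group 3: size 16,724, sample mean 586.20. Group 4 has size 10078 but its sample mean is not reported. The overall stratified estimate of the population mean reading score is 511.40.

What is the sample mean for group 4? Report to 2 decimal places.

491.81

Σ Nₕx̄ₕ = N·μ, so 10078·x̄_4 = 41324·511.40 − (3405·488.36 + 11117·423.69 + 16724·586.20).
= 21133093.6 − 16176636.33 = 4956457.27.
x̄_4 = 4956457.27 / 10078 = 491.8096... → 491.81.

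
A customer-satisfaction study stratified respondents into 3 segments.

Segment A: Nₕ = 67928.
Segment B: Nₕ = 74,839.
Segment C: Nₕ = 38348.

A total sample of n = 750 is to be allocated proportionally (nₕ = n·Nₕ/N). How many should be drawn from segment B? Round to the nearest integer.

310

N = 67928 + 74839 + 38348 = 181115.
n_B = 750·74839/181115 = 309.909... → 310.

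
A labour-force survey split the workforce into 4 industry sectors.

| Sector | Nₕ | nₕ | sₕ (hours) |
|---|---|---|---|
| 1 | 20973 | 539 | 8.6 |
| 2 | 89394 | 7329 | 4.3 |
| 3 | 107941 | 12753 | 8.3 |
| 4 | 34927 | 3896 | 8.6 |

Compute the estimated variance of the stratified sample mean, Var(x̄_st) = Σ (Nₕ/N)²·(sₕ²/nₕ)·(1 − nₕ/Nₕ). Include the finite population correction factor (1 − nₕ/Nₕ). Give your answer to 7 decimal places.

N = 253235. Term for each stratum: Wₕ²sₕ²/nₕ·(1−nₕ/Nₕ).
Var(x̄_st) = 0.0009170112 + 0.0002886098 + 0.0008654959 + 0.0003208393 = 0.0023919561 → 0.0023920.

0.0023920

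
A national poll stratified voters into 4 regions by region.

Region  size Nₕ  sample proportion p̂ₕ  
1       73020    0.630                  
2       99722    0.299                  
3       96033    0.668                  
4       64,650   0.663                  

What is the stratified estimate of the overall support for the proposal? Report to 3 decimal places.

N = 73020 + 99722 + 96033 + 64650 = 333425.
Overall proportion = Σ (Nₕ/N)·p̂ₕ.
Σ Nₕp̂ₕ = 46002.6 + 29816.878 + 64150.044 + 42862.95 = 182832.472.
182832.472 / 333425 = 0.54835... → 0.548.

0.548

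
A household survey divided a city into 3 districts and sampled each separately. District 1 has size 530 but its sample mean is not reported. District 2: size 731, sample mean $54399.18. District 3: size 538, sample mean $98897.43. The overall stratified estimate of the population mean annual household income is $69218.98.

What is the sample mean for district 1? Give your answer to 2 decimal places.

59532.69

Σ Nₕx̄ₕ = N·μ, so 530·x̄_1 = 1799·69218.98 − (731·54399.18 + 538·98897.43).
= 124524945.02 − 92972617.92 = 31552327.1.
x̄_1 = 31552327.1 / 530 = 59532.6926... → 59532.69.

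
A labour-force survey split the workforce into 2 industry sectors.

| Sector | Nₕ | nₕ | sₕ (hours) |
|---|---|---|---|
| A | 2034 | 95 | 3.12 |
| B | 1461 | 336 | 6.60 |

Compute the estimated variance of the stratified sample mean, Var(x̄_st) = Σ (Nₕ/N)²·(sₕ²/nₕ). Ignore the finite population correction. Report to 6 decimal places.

0.057360

N = 3495; Wₕ = Nₕ/N.
sector A: (2034/3495)²·3.12²/95 = 0.034705086
sector B: (1461/3495)²·6.60²/336 = 0.022654510
Sum = 0.057359595 → 0.057360.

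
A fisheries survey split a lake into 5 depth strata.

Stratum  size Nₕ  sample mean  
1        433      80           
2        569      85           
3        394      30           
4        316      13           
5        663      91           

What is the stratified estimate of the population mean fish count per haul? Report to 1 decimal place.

67.1

x̄_st = (Σ Nₕx̄ₕ) / (Σ Nₕ) = (433·80 + 569·85 + 394·30 + 316·13 + 663·91) / 2375
= 159266 / 2375 = 67.059... → 67.1.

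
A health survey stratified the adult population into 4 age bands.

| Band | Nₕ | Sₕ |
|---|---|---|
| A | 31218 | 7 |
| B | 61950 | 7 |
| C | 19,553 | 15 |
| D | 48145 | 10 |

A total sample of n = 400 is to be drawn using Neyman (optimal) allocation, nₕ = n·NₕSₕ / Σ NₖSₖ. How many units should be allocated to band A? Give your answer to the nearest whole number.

A: NₕSₕ = 31218·7 = 218526
B: NₕSₕ = 61950·7 = 433650
C: NₕSₕ = 19553·15 = 293295
D: NₕSₕ = 48145·10 = 481450
Σ NₕSₕ = 1426921.
n_A = 400·218526/1426921 = 61.258... → 61.

61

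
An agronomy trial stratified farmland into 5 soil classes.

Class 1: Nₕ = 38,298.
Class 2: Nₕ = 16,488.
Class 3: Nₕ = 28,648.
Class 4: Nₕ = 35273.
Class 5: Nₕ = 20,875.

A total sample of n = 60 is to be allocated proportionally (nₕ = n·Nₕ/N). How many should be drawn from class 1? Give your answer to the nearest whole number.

N = 38298 + 16488 + 28648 + 35273 + 20875 = 139582.
n_1 = 60·38298/139582 = 16.463... → 16.

16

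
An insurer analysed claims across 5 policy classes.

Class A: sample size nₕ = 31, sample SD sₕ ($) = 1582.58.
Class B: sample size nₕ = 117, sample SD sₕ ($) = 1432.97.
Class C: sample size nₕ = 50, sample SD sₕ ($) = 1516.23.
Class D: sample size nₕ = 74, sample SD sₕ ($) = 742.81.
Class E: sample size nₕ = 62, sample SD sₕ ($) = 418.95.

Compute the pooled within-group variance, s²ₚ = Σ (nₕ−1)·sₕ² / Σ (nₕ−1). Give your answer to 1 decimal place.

1449744.3

A: (31−1)·1582.58² = 30·2504559.4564 = 75136783.692
B: (117−1)·1432.97² = 116·2053403.0209 = 238194750.4244
C: (50−1)·1516.23² = 49·2298953.4129 = 112648717.2321
D: (74−1)·742.81² = 73·551766.6961 = 40278968.8153
E: (62−1)·418.95² = 61·175519.1025 = 10706665.2525
Numerator = 476965885.4163; denominator = Σ(nₕ−1) = 329.
s²ₚ = 476965885.4163/329 = 1449744.333... → 1449744.3.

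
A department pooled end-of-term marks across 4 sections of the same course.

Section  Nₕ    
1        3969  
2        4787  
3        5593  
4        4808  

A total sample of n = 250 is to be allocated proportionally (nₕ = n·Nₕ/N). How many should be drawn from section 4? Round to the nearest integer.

63

Share of section 4 = 4808/19157 = 0.25098.
Allocate 250 × 0.25098 = 62.745... → 63.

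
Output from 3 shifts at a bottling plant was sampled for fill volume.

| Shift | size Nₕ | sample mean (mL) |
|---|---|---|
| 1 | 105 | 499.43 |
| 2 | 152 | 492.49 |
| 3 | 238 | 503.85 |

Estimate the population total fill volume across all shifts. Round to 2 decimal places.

1: 105·499.43 = 52440.15
2: 152·492.49 = 74858.48
3: 238·503.85 = 119916.3
τ̂ = Σ Nₕx̄ₕ = 247214.93.

247214.93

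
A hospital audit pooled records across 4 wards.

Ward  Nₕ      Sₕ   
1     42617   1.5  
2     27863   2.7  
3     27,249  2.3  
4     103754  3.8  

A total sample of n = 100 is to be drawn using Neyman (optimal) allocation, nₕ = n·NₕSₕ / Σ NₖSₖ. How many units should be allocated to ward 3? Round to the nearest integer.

11

Σ NₕSₕ = 42617·1.5 + 27863·2.7 + 27249·2.3 + 103754·3.8 = 596093.5.
Share for 3: 62672.7/596093.5 = 0.10514.
n_3 = 100 × 0.10514 = 10.514... → 11.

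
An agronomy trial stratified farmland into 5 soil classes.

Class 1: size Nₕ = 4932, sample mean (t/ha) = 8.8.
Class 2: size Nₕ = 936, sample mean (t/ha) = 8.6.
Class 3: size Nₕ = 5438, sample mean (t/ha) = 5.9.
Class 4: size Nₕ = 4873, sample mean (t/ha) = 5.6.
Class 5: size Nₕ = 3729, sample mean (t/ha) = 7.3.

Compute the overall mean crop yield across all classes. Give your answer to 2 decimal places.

N = 19908; weights Wₕ = Nₕ/N = (0.2477, 0.0470, 0.2732, 0.2448, 0.1873).
x̄_st = Σ Wₕ·x̄ₕ = 0.2477·8.8 + 0.0470·8.6 + 0.2732·5.9 + 0.2448·5.6 + 0.1873·7.3 ≈ 6.9342...
→ 6.93.

6.93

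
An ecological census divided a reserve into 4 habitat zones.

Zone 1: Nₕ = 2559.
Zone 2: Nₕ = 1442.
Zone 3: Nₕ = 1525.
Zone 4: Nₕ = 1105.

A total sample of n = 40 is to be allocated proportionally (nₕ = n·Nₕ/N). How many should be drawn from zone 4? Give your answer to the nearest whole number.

Share of zone 4 = 1105/6631 = 0.16664.
Allocate 40 × 0.16664 = 6.666... → 7.

7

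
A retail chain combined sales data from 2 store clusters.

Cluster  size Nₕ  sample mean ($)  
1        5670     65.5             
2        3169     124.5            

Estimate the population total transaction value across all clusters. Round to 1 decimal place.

1: 5670·65.5 = 371385
2: 3169·124.5 = 394540.5
τ̂ = Σ Nₕx̄ₕ = 765925.5.

765925.5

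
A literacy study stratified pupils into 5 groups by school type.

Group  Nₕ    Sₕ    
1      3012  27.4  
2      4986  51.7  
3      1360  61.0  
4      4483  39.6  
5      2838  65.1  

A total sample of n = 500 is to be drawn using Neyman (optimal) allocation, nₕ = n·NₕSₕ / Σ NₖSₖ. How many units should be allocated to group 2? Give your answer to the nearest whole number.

164

Σ NₕSₕ = 3012·27.4 + 4986·51.7 + 1360·61.0 + 4483·39.6 + 2838·65.1 = 785545.6.
Share for 2: 257776.2/785545.6 = 0.32815.
n_2 = 500 × 0.32815 = 164.075... → 164.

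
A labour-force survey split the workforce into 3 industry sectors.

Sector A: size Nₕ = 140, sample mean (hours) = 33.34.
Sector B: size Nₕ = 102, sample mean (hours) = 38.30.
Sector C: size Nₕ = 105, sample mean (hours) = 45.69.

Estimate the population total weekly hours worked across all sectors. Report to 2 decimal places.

A: 140·33.34 = 4667.6
B: 102·38.30 = 3906.6
C: 105·45.69 = 4797.45
τ̂ = Σ Nₕx̄ₕ = 13371.65.

13371.65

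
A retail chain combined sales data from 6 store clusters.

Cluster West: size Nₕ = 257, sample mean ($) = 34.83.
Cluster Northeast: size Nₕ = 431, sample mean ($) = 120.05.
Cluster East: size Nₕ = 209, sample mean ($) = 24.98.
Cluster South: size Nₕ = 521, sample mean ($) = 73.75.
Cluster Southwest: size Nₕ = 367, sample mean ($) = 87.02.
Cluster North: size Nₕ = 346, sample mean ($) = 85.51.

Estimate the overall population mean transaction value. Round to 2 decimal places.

x̄_st = (Σ Nₕx̄ₕ) / (Σ Nₕ) = (257·34.83 + 431·120.05 + 209·24.98 + 521·73.75 + 367·87.02 + 346·85.51) / 2131
= 165860.23 / 2131 = 77.8321... → 77.83.

77.83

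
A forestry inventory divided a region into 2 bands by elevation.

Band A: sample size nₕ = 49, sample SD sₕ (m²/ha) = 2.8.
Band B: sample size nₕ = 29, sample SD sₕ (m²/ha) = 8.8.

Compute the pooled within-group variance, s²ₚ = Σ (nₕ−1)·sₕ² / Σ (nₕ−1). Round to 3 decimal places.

A: (49−1)·2.8² = 48·7.84 = 376.32
B: (29−1)·8.8² = 28·77.44 = 2168.32
Numerator = 2544.64; denominator = Σ(nₕ−1) = 76.
s²ₚ = 2544.64/76 = 33.48211... → 33.482.

33.482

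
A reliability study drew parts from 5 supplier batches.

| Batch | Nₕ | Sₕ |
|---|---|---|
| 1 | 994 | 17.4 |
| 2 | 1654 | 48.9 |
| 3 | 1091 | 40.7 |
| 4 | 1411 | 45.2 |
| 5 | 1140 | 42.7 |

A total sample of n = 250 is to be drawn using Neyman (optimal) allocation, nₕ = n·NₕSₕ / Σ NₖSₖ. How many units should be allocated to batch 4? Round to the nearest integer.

Σ NₕSₕ = 994·17.4 + 1654·48.9 + 1091·40.7 + 1411·45.2 + 1140·42.7 = 255035.1.
Share for 4: 63777.2/255035.1 = 0.25007.
n_4 = 250 × 0.25007 = 62.518... → 63.

63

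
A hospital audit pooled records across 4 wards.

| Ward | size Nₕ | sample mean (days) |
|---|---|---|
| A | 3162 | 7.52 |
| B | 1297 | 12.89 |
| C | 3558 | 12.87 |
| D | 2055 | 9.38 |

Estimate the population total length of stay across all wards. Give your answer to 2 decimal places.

Estimate total by summing Nₕ·x̄ₕ over strata.
3162·7.52 + 1297·12.89 + 3558·12.87 + 2055·9.38 = 23778.24 + 16718.33 + 45791.46 + 19275.9 = 105563.93.

105563.93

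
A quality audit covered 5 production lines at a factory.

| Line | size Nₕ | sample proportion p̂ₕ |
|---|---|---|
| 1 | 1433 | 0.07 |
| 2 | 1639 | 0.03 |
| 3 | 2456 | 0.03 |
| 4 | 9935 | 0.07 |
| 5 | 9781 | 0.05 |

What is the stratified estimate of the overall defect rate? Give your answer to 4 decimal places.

Wₕ = Nₕ/N with N = 25244: 0.0568, 0.0649, 0.0973, 0.3936, 0.3875.
p̂_st = 0.0568·0.07 + 0.0649·0.03 + 0.0973·0.03 + 0.3936·0.07 + 0.3875·0.05 ≈ 0.055762... → 0.0558.

0.0558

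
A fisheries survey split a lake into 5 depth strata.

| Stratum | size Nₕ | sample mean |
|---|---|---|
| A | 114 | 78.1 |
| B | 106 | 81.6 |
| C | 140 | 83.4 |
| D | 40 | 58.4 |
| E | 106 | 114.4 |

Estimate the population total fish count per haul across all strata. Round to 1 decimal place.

43691.4

Population total = Σ Nₕ·x̄ₕ (each stratum's size times its mean).
114·78.1 + 106·81.6 + 140·83.4 + 40·58.4 + 106·114.4 = 8903.4 + 8649.6 + 11676 + 2336 + 12126.4 = 43691.4.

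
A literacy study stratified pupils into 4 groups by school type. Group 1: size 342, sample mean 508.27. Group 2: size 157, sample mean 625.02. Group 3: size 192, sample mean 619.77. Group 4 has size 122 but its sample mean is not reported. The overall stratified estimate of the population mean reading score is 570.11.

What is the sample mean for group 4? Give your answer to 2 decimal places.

594.65

Σ Nₕx̄ₕ = N·μ, so 122·x̄_4 = 813·570.11 − (342·508.27 + 157·625.02 + 192·619.77).
= 463499.43 − 390952.32 = 72547.11.
x̄_4 = 72547.11 / 122 = 594.6484... → 594.65.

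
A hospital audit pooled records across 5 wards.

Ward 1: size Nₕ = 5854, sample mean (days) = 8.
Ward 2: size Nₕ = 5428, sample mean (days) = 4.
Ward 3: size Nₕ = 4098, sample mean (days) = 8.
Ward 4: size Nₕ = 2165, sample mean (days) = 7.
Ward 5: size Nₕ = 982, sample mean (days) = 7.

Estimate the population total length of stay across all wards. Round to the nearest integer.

1: 5854·8 = 46832
2: 5428·4 = 21712
3: 4098·8 = 32784
4: 2165·7 = 15155
5: 982·7 = 6874
τ̂ = Σ Nₕx̄ₕ = 123357.

123357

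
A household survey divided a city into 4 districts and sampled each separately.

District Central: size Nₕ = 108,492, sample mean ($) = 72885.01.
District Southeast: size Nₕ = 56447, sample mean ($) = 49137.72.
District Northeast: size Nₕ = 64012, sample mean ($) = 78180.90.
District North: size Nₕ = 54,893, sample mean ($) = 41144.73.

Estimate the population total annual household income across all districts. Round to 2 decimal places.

17944190820.45

Population total = Σ Nₕ·x̄ₕ (each stratum's size times its mean).
108492·72885.01 + 56447·49137.72 + 64012·78180.90 + 54893·41144.73 = 7907440504.92 + 2773676880.84 + 5004515770.8 + 2258557663.89 = 17944190820.45.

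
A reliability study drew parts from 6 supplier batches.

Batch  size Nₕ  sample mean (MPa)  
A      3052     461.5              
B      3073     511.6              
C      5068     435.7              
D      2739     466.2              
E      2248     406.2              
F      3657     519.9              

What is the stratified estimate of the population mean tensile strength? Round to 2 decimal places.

467.82

N = 3052 + 3073 + 5068 + 2739 + 2248 + 3657 = 19837.
Weight each subgroup mean by Nₕ/N and sum.
Σ Nₕx̄ₕ = 3052·461.5 + 3073·511.6 + 5068·435.7 + 2739·466.2 + 2248·406.2 + 3657·519.9 = 1408498 + 1572146.8 + 2208127.6 + 1276921.8 + 913137.6 + 1901274.3 = 9280106.1.
Divide by N: 9280106.1 / 19837 = 467.8180... → 467.82.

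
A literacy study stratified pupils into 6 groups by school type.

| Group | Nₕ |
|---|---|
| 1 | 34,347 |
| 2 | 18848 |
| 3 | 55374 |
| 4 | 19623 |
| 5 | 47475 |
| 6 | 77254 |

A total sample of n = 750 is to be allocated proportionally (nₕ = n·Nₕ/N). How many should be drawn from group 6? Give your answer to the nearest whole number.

Share of group 6 = 77254/252921 = 0.30545.
Allocate 750 × 0.30545 = 229.085... → 229.

229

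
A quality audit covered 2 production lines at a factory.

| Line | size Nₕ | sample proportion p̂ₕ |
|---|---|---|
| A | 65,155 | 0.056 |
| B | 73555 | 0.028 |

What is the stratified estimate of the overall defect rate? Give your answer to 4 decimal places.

0.0412

N = 65155 + 73555 = 138710.
Overall proportion = Σ (Nₕ/N)·p̂ₕ.
Σ Nₕp̂ₕ = 3648.68 + 2059.54 = 5708.22.
5708.22 / 138710 = 0.041152... → 0.0412.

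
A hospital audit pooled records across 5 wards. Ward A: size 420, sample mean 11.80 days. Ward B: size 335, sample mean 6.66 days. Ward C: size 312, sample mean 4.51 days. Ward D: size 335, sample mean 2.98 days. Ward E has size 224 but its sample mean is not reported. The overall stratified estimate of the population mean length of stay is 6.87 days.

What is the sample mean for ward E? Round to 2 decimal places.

7.05

N = 420 + 335 + 312 + 335 + 224 = 1626.
Overall total = μ·N = 6.87·1626 = 11170.62.
Subtract the known strata: 420·11.80 + 335·6.66 + 312·4.51 + 335·2.98 = 9592.52.
Remaining total for ward E: 11170.62 − 9592.52 = 1578.1.
Divide by its size: 1578.1 / 224 = 7.0451... → 7.05.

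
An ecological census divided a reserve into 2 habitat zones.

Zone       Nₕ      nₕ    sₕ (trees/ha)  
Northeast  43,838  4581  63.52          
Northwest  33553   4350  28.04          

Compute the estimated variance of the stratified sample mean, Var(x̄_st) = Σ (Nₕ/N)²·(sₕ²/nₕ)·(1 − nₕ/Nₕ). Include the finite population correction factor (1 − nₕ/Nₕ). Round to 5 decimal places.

N = 77391. Term for each stratum: Wₕ²sₕ²/nₕ·(1−nₕ/Nₕ).
Var(x̄_st) = 0.25307405 + 0.02956955 = 0.28264359 → 0.28264.

0.28264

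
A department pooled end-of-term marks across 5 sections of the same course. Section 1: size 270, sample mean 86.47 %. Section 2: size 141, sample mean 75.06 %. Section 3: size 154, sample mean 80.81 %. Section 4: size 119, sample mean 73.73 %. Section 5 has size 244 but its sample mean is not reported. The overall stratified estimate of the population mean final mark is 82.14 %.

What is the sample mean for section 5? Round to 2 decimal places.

N = 270 + 141 + 154 + 119 + 244 = 928.
Overall total = μ·N = 82.14·928 = 76225.92.
Subtract the known strata: 270·86.47 + 141·75.06 + 154·80.81 + 119·73.73 = 55148.97.
Remaining total for section 5: 76225.92 − 55148.97 = 21076.95.
Divide by its size: 21076.95 / 244 = 86.3809... → 86.38.

86.38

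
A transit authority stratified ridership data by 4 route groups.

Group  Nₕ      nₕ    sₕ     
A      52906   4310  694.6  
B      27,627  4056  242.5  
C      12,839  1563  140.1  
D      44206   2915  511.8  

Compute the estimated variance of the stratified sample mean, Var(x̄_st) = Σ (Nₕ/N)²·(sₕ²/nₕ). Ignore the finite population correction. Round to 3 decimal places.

N = 137578. Term for each stratum: Wₕ²sₕ²/nₕ.
Var(x̄_st) = 16.554046 + 0.584649 + 0.109366 + 9.277404 = 26.525464 → 26.525.

26.525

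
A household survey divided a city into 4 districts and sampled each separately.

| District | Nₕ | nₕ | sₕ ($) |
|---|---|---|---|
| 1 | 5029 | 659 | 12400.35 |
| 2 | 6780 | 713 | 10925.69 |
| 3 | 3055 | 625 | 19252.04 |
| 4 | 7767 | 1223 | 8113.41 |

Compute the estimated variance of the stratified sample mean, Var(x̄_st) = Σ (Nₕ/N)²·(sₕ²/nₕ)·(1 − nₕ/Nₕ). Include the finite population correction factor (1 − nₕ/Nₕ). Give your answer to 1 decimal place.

N = 22631. Term for each stratum: Wₕ²sₕ²/nₕ·(1−nₕ/Nₕ).
Var(x̄_st) = 10012.3969 + 13446.3502 + 8595.7444 + 5341.5770 = 37396.0685 → 37396.1.

37396.1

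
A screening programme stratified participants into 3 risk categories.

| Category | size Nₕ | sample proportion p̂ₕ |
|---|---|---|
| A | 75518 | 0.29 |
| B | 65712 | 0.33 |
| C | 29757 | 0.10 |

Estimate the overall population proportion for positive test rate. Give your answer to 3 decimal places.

0.272

N = 75518 + 65712 + 29757 = 170987.
Overall proportion = Σ (Nₕ/N)·p̂ₕ.
Σ Nₕp̂ₕ = 21900.22 + 21684.96 + 2975.7 = 46560.88.
46560.88 / 170987 = 0.27231... → 0.272.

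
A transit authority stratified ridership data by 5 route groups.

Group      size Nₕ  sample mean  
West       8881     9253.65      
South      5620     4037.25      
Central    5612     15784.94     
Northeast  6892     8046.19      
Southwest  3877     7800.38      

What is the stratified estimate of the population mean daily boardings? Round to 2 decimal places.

9039.33

N = 30882; weights Wₕ = Nₕ/N = (0.2876, 0.1820, 0.1817, 0.2232, 0.1255).
x̄_st = Σ Wₕ·x̄ₕ = 0.2876·9253.65 + 0.1820·4037.25 + 0.1817·15784.94 + 0.2232·8046.19 + 0.1255·7800.38 ≈ 9039.3274...
→ 9039.33.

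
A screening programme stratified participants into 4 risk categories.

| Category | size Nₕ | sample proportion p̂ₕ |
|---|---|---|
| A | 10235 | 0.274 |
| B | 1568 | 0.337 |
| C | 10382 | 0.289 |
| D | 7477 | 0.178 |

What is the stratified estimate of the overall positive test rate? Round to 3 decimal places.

Wₕ = Nₕ/N with N = 29662: 0.3451, 0.0529, 0.3500, 0.2521.
p̂_st = 0.3451·0.274 + 0.0529·0.337 + 0.3500·0.289 + 0.2521·0.178 ≈ 0.25838... → 0.258.

0.258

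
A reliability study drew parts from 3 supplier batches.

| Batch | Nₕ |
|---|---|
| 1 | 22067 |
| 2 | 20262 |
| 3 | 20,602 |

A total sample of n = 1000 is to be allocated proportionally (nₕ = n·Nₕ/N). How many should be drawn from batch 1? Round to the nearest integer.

351

N = 22067 + 20262 + 20602 = 62931.
n_1 = 1000·22067/62931 = 350.654... → 351.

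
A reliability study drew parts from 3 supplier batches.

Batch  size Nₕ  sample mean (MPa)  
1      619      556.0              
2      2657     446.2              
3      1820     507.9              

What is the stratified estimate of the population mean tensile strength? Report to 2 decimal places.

N = 619 + 2657 + 1820 = 5096.
Overall mean = Σ (Nₕ/N)·x̄ₕ — weight by population share, not a simple average.
Σ Nₕx̄ₕ = 619·556.0 + 2657·446.2 + 1820·507.9 = 344164 + 1185553.4 + 924378 = 2454095.4.
Divide by N: 2454095.4 / 5096 = 481.5729... → 481.57.

481.57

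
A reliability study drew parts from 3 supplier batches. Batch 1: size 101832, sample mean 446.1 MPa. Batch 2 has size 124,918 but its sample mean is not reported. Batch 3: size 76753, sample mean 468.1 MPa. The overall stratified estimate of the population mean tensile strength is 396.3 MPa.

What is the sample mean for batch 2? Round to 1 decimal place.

311.6

Σ Nₕx̄ₕ = N·μ, so 124918·x̄_2 = 303503·396.3 − (101832·446.1 + 76753·468.1).
= 120278238.9 − 81355334.5 = 38922904.4.
x̄_2 = 38922904.4 / 124918 = 311.588... → 311.6.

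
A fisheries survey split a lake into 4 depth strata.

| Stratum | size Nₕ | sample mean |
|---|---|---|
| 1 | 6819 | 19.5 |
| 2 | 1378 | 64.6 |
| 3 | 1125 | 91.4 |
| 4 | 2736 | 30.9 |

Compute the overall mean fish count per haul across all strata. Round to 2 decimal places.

N = 6819 + 1378 + 1125 + 2736 = 12058.
Weight each subgroup mean by Nₕ/N and sum.
Σ Nₕx̄ₕ = 6819·19.5 + 1378·64.6 + 1125·91.4 + 2736·30.9 = 132970.5 + 89018.8 + 102825 + 84542.4 = 409356.7.
Divide by N: 409356.7 / 12058 = 33.9490... → 33.95.

33.95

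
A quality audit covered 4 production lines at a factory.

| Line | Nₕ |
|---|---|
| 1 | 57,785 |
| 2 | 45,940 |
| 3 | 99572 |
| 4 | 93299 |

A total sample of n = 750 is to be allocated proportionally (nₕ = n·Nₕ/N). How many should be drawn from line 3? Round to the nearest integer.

Share of line 3 = 99572/296596 = 0.33572.
Allocate 750 × 0.33572 = 251.787... → 252.

252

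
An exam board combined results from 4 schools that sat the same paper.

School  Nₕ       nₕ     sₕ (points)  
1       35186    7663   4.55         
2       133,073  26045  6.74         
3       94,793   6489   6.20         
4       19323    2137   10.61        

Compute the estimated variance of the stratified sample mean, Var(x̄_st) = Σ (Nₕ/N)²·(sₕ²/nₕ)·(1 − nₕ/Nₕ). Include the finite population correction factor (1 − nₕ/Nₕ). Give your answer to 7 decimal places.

0.0011856

N = 282375; Wₕ = Nₕ/N.
school 1: (35186/282375)²·4.55²/7663·(1 − 7663/35186) = 0.0000328123
school 2: (133073/282375)²·6.74²/26045·(1 − 26045/133073) = 0.0003115518
school 3: (94793/282375)²·6.20²/6489·(1 − 6489/94793) = 0.0006218845
school 4: (19323/282375)²·10.61²/2137·(1 − 2137/19323) = 0.0002193932
Sum = 0.0011856419 → 0.0011856.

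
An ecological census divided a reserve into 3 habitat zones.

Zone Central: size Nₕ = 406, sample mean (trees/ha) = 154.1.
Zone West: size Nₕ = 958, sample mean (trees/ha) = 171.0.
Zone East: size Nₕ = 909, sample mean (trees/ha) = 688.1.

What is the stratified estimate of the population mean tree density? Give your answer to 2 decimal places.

374.78

N = 406 + 958 + 909 = 2273.
Weight each subgroup mean by Nₕ/N and sum.
Σ Nₕx̄ₕ = 406·154.1 + 958·171.0 + 909·688.1 = 62564.6 + 163818 + 625482.9 = 851865.5.
Divide by N: 851865.5 / 2273 = 374.7758... → 374.78.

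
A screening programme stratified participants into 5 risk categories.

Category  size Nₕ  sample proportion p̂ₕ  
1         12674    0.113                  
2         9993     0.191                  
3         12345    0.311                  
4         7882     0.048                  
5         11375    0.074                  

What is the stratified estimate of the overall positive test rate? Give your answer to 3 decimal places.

N = 12674 + 9993 + 12345 + 7882 + 11375 = 54269.
Overall proportion = Σ (Nₕ/N)·p̂ₕ.
Σ Nₕp̂ₕ = 1432.162 + 1908.663 + 3839.295 + 378.336 + 841.75 = 8400.206.
8400.206 / 54269 = 0.15479... → 0.155.

0.155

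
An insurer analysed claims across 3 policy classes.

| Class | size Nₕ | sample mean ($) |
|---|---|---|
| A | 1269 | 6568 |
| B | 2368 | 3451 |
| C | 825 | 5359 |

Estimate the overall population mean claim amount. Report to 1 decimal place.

4690.3

x̄_st = (Σ Nₕx̄ₕ) / (Σ Nₕ) = (1269·6568 + 2368·3451 + 825·5359) / 4462
= 20927935 / 4462 = 4690.259... → 4690.3.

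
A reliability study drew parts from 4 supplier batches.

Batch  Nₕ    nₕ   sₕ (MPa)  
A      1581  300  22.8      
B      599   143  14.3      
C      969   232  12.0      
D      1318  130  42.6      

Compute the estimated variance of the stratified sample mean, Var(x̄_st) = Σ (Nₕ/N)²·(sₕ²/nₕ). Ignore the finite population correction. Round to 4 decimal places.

N = 4467; Wₕ = Nₕ/N.
batch A: (1581/4467)²·22.8²/300 = 0.2170602
batch B: (599/4467)²·14.3²/143 = 0.0257133
batch C: (969/4467)²·12.0²/232 = 0.0292072
batch D: (1318/4467)²·42.6²/130 = 1.2152756
Sum = 1.4872563 → 1.4873.

1.4873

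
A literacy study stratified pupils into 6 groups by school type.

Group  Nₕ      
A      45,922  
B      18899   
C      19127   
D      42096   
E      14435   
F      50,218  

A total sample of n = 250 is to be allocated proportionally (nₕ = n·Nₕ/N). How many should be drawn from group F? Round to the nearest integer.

66

N = 45922 + 18899 + 19127 + 42096 + 14435 + 50218 = 190697.
n_F = 250·50218/190697 = 65.835... → 66.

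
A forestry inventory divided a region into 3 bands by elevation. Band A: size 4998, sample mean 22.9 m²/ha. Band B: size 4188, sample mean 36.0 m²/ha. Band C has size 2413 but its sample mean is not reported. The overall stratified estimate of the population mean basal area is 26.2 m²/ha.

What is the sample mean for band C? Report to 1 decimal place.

Σ Nₕx̄ₕ = N·μ, so 2413·x̄_C = 11599·26.2 − (4998·22.9 + 4188·36.0).
= 303893.8 − 265222.2 = 38671.6.
x̄_C = 38671.6 / 2413 = 16.026... → 16.0.

16.0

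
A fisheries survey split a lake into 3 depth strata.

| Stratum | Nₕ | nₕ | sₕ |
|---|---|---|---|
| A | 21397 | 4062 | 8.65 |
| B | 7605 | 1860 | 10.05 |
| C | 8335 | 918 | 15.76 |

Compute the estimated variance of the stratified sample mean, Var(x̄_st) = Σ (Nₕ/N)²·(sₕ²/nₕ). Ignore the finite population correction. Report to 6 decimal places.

0.021786

N = 37337; Wₕ = Nₕ/N.
stratum A: (21397/37337)²·8.65²/4062 = 0.006049496
stratum B: (7605/37337)²·10.05²/1860 = 0.002252884
stratum C: (8335/37337)²·15.76²/918 = 0.013483484
Sum = 0.021785864 → 0.021786.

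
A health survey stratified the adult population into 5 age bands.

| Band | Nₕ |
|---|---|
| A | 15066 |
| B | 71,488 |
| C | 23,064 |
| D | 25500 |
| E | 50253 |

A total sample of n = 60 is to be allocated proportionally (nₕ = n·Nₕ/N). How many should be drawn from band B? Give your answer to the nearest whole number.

Share of band B = 71488/185371 = 0.38565.
Allocate 60 × 0.38565 = 23.139... → 23.

23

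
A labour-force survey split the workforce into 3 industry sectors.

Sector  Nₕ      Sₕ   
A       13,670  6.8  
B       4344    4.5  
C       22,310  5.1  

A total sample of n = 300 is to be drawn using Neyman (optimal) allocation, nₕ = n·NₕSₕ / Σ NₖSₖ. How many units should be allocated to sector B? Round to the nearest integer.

Σ NₕSₕ = 13670·6.8 + 4344·4.5 + 22310·5.1 = 226285.
Share for B: 19548/226285 = 0.08639.
n_B = 300 × 0.08639 = 25.916... → 26.

26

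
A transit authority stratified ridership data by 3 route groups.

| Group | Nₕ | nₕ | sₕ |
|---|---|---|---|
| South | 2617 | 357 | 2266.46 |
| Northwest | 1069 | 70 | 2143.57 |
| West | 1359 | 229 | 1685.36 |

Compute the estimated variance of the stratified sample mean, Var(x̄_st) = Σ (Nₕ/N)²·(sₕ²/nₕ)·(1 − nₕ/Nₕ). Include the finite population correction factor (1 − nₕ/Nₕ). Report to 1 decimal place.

6846.2

N = 5045; Wₕ = Nₕ/N.
group South: (2617/5045)²·2266.46²/357·(1 − 357/2617) = 3343.6262
group Northwest: (1069/5045)²·2143.57²/70·(1 − 70/1069) = 2754.2170
group West: (1359/5045)²·1685.36²/229·(1 − 229/1359) = 748.3856
Sum = 6846.2288 → 6846.2.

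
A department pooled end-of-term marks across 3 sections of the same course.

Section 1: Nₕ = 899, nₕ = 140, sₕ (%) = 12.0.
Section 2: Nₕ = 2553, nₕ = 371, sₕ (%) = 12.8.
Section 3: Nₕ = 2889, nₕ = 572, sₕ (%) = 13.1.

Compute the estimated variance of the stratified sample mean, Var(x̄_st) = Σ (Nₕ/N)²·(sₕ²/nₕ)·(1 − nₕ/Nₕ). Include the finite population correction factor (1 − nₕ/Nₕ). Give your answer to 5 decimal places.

N = 6341; Wₕ = Nₕ/N.
section 1: (899/6341)²·12.0²/140·(1 − 140/899) = 0.01745502
section 2: (2553/6341)²·12.8²/371·(1 − 371/2553) = 0.06118375
section 3: (2889/6341)²·13.1²/572·(1 − 572/2889) = 0.04994645
Sum = 0.12858522 → 0.12859.

0.12859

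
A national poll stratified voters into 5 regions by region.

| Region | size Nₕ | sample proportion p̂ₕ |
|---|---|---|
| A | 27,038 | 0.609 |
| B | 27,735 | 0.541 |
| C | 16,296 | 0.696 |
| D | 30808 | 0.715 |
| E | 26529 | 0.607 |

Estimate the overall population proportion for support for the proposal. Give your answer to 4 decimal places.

0.6304

N = 27038 + 27735 + 16296 + 30808 + 26529 = 128406.
Overall proportion = Σ (Nₕ/N)·p̂ₕ.
Σ Nₕp̂ₕ = 16466.142 + 15004.635 + 11342.016 + 22027.72 + 16103.103 = 80943.616.
80943.616 / 128406 = 0.630373... → 0.6304.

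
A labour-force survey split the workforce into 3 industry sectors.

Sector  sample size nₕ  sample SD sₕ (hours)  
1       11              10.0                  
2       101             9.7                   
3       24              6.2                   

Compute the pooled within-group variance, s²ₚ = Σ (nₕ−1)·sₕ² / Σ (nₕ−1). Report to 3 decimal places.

1: (11−1)·10.0² = 10·100 = 1000
2: (101−1)·9.7² = 100·94.09 = 9409
3: (24−1)·6.2² = 23·38.44 = 884.12
Numerator = 11293.12; denominator = Σ(nₕ−1) = 133.
s²ₚ = 11293.12/133 = 84.91068... → 84.911.

84.911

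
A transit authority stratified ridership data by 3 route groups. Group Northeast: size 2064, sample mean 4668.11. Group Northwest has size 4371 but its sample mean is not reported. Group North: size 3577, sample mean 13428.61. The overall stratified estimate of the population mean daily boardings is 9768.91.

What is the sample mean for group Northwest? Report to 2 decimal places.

Σ Nₕx̄ₕ = N·μ, so 4371·x̄_Northwest = 10012·9768.91 − (2064·4668.11 + 3577·13428.61).
= 97806326.92 − 57669117.01 = 40137209.91.
x̄_Northwest = 40137209.91 / 4371 = 9182.6149... → 9182.61.

9182.61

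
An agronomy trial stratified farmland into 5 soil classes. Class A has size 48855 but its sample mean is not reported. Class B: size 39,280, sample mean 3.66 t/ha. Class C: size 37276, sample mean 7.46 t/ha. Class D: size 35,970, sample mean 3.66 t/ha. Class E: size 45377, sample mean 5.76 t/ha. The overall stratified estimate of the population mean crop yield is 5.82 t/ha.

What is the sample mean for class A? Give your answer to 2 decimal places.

Σ Nₕx̄ₕ = N·μ, so 48855·x̄_A = 206758·5.82 − (39280·3.66 + 37276·7.46 + 35970·3.66 + 45377·5.76).
= 1203331.56 − 814865.48 = 388466.08.
x̄_A = 388466.08 / 48855 = 7.9514... → 7.95.

7.95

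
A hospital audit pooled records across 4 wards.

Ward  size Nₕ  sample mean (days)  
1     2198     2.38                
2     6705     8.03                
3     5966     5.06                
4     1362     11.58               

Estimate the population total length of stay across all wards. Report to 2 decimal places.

105032.31

1: 2198·2.38 = 5231.24
2: 6705·8.03 = 53841.15
3: 5966·5.06 = 30187.96
4: 1362·11.58 = 15771.96
τ̂ = Σ Nₕx̄ₕ = 105032.31.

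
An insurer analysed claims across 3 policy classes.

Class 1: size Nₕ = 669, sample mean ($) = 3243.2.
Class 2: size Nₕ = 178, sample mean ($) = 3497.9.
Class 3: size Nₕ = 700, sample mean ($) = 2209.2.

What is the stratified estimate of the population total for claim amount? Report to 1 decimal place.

4338767.0

1: 669·3243.2 = 2169700.8
2: 178·3497.9 = 622626.2
3: 700·2209.2 = 1546440
τ̂ = Σ Nₕx̄ₕ = 4338767.0.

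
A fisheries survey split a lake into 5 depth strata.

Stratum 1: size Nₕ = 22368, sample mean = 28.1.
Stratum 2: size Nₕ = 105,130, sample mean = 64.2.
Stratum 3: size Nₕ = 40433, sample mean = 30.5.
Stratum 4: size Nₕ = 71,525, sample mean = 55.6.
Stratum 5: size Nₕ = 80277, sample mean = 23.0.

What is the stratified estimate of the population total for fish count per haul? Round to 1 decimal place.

14434254.3

1: 22368·28.1 = 628540.8
2: 105130·64.2 = 6749346
3: 40433·30.5 = 1233206.5
4: 71525·55.6 = 3976790
5: 80277·23.0 = 1846371
τ̂ = Σ Nₕx̄ₕ = 14434254.3.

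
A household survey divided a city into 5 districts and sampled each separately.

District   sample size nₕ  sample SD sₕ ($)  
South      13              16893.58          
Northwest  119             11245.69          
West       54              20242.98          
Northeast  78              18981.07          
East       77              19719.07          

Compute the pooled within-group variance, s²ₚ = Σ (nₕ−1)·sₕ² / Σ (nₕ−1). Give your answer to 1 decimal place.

289760436.4

South: (13−1)·16893.58² = 12·285393045.2164 = 3424716542.5968
Northwest: (119−1)·11245.69² = 118·126465543.5761 = 14922934141.9798
West: (54−1)·20242.98² = 53·409778239.2804 = 21718246681.8612
Northeast: (78−1)·18981.07² = 77·360281018.3449 = 27741638412.5573
East: (77−1)·19719.07² = 76·388841721.6649 = 29551970846.5324
Numerator = 97359506625.5275; denominator = Σ(nₕ−1) = 336.
s²ₚ = 97359506625.5275/336 = 289760436.385... → 289760436.4.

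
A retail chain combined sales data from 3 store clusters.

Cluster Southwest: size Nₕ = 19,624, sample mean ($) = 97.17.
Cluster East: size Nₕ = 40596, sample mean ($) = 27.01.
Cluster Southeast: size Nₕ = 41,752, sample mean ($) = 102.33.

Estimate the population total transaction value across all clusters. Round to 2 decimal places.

Estimate total by summing Nₕ·x̄ₕ over strata.
19624·97.17 + 40596·27.01 + 41752·102.33 = 1906864.08 + 1096497.96 + 4272482.16 = 7275844.20.

7275844.20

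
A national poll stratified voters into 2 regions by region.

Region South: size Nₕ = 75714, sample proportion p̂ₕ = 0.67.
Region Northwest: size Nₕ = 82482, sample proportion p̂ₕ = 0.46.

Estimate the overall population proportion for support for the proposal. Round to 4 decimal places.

0.5605

Wₕ = Nₕ/N with N = 158196: 0.4786, 0.5214.
p̂_st = 0.4786·0.67 + 0.5214·0.46 ≈ 0.560508... → 0.5605.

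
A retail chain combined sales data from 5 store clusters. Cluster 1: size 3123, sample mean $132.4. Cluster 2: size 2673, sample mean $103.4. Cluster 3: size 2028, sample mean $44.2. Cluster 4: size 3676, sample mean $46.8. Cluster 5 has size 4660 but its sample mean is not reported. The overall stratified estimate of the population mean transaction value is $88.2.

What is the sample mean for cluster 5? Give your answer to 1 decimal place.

101.7

Σ Nₕx̄ₕ = N·μ, so 4660·x̄_5 = 16160·88.2 − (3123·132.4 + 2673·103.4 + 2028·44.2 + 3676·46.8).
= 1425312 − 951547.8 = 473764.2.
x̄_5 = 473764.2 / 4660 = 101.666... → 101.7.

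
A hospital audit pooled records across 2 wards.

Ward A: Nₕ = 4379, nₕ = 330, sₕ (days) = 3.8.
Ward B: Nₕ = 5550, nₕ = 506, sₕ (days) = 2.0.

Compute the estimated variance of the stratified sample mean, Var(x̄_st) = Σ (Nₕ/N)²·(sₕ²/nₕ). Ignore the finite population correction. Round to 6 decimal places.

N = 9929. Term for each stratum: Wₕ²sₕ²/nₕ.
Var(x̄_st) = 0.008511226 + 0.002469929 = 0.010981155 → 0.010981.

0.010981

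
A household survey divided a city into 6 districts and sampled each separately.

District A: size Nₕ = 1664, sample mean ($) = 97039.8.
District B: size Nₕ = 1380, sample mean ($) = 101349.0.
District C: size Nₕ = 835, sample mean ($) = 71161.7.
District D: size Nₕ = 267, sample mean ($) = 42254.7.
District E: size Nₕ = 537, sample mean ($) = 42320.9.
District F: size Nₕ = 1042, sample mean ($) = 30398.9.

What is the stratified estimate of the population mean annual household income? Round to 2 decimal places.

74487.31

N = 5725; weights Wₕ = Nₕ/N = (0.2907, 0.2410, 0.1459, 0.0466, 0.0938, 0.1820).
x̄_st = Σ Wₕ·x̄ₕ = 0.2907·97039.8 + 0.2410·101349.0 + 0.1459·71161.7 + 0.0466·42254.7 + 0.0938·42320.9 + 0.1820·30398.9 ≈ 74487.3098...
→ 74487.31.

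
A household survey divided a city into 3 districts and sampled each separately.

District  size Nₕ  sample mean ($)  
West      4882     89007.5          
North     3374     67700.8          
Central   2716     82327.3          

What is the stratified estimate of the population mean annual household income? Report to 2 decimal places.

N = 10972; weights Wₕ = Nₕ/N = (0.4450, 0.3075, 0.2475).
x̄_st = Σ Wₕ·x̄ₕ = 0.4450·89007.5 + 0.3075·67700.8 + 0.2475·82327.3 ≈ 80801.8648...
→ 80801.86.

80801.86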